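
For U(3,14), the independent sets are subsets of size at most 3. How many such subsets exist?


Independent sets of U(3,14) are all subsets of size <= 3.
Count = C(14,0) + C(14,1) + C(14,2) + C(14,3)
     = 1 + 14 + 91 + 364
     = 470.

470


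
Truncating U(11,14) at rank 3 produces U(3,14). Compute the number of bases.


Truncating U(11,14) to rank 3 gives U(3,14).
Bases of U(3,14) are all 3-element subsets of 14 elements.
Number of bases = C(14,3) = 14! / (3! * 11!) = 364.

364


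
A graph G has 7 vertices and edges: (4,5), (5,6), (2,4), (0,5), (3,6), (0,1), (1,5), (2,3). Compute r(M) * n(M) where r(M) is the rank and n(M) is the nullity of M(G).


r(M) = |V| - c = 7 - 1 = 6.
nullity = |E| - r(M) = 8 - 6 = 2.
Product = 6 * 2 = 12.

12


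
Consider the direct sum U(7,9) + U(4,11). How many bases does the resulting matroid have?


Bases of a direct sum M1 + M2: |B| = |B(M1)| * |B(M2)|.
|B(U(7,9))| = C(9,7) = 36.
|B(U(4,11))| = C(11,4) = 330.
Total bases = 36 * 330 = 11880.

11880


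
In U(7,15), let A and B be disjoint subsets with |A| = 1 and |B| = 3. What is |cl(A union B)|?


|A union B| = 1 + 3 = 4 (disjoint).
In U(7,15), cl(S) = S if |S| < 7, else cl(S) = E.
Since 4 < 7, cl(A union B) = A union B.
|cl(A union B)| = 4.

4


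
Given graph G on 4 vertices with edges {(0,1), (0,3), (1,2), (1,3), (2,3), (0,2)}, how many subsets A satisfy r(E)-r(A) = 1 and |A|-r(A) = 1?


R(x,y) = sum over A in 2^E of x^(r(E)-r(A)) * y^(|A|-r(A)).
G has 4 vertices, 6 edges. r(E) = 3.
Enumerate all 2^6 = 64 subsets.
Count subsets with r(E)-r(A)=1 and |A|-r(A)=1: 4.

4


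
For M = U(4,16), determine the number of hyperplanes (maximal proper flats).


Hyperplanes of U(4,16) are flats of rank 3.
In a uniform matroid, these are exactly the (3)-element subsets.
Count = C(16,3) = (16 * 15 * 14) / (1 * 2 * 3) = 560.

560


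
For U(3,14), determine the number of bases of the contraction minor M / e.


Contracting e from U(3,14) gives U(2,13).
Bases of U(2,13) = C(13,2) = (13 * 12) / (1 * 2) = 78.

78


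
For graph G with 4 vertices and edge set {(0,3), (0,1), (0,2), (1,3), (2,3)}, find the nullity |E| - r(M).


Cycle rank (nullity) = |E| - r(M) = |E| - (|V| - c).
|E| = 5, |V| = 4, c = 1.
Nullity = 5 - (4 - 1) = 5 - 3 = 2.

2


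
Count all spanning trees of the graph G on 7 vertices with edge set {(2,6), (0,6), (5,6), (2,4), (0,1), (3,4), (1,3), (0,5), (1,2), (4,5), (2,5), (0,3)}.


By Kirchhoff's matrix tree theorem, the number of spanning trees equals
the determinant of any cofactor of the Laplacian matrix L.
G has 7 vertices and 12 edges.
Computing the (6 x 6) cofactor determinant gives 386.

386


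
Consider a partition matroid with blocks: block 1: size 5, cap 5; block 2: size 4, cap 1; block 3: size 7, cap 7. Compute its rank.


Rank of a partition matroid = sum of min(|Si|, ci) for each block.
= min(5,5) + min(4,1) + min(7,7)
= 5 + 1 + 7
= 13.

13


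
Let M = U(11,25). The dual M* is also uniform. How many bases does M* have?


The dual of U(r,n) is U(n-r, n) = U(14,25).
Bases of U(14,25) are all (14)-element subsets.
|B(M*)| = C(25,14) = 4457400.

4457400


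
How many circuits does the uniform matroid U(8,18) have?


In U(8,18), circuits are the (9)-element subsets.
Any set of 9 elements is dependent, and removing any one element gives
an independent set of size 8, so it is a minimal dependent set.
Number of circuits = (18 choose 9) = 48620.

48620


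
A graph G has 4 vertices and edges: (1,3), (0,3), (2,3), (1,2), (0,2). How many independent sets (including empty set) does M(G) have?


An independent set in a graphic matroid is an acyclic edge subset.
G has 4 vertices and 5 edges.
Enumerate all 2^5 = 32 subsets, checking for acyclicity.
Total independent sets = 24.

24


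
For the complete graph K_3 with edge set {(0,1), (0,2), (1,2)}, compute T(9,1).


T(K_3; x,y) = x^2 + x + y.
T(9,1) = 81 + 9 + 1 = 91.

91


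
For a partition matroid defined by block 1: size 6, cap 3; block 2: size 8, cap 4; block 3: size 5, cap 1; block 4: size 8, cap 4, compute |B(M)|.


A basis picks exactly ci elements from block i.
Number of bases = product of C(|Si|, ci).
= C(6,3) * C(8,4) * C(5,1) * C(8,4)
= 20 * 70 * 5 * 70
= 490000.

490000


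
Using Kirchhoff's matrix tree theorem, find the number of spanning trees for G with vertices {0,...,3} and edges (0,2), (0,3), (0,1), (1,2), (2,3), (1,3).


By Kirchhoff's matrix tree theorem, the number of spanning trees equals
the determinant of any cofactor of the Laplacian matrix L.
G has 4 vertices and 6 edges.
Computing the (3 x 3) cofactor determinant gives 16.

16


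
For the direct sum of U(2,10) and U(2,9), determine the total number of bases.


Bases of a direct sum M1 + M2: |B| = |B(M1)| * |B(M2)|.
|B(U(2,10))| = C(10,2) = 45.
|B(U(2,9))| = C(9,2) = 36.
Total bases = 45 * 36 = 1620.

1620


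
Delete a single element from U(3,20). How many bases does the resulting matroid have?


Deleting e from U(3,20) gives U(3,19) since n > r.
Bases of U(3,19) = C(19,3) = 19! / (3! * 16!) = 969.

969


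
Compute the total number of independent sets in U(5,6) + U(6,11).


For a direct sum, |I(M1+M2)| = |I(M1)| * |I(M2)|.
|I(U(5,6))| = sum C(6,k) for k=0..5 = 63.
|I(U(6,11))| = sum C(11,k) for k=0..6 = 1486.
Total = 63 * 1486 = 93618.

93618


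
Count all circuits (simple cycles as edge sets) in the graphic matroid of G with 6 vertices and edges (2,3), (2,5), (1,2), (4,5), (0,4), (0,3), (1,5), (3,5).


A circuit in a graphic matroid = edge set of a simple cycle.
G has 6 vertices and 8 edges.
Enumerating all minimal edge subsets forming cycles...
Total circuits found: 6.

6


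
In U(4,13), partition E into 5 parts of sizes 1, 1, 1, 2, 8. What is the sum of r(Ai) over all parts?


r(Ai) = min(|Ai|, 4) for each part.
Sum = min(1,4) + min(1,4) + min(1,4) + min(2,4) + min(8,4)
    = 1 + 1 + 1 + 2 + 4
    = 9.

9


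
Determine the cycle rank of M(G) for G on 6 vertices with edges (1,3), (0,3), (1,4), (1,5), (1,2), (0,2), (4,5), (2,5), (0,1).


Cycle rank (nullity) = |E| - r(M) = |E| - (|V| - c).
|E| = 9, |V| = 6, c = 1.
Nullity = 9 - (6 - 1) = 9 - 5 = 4.

4


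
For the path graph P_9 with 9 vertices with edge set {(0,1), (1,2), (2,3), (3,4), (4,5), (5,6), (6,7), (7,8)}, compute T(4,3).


A path on 9 vertices is a tree with 8 edges.
T(x,y) = x^(8) for any tree.
T(4,3) = 4^8 = 65536.

65536


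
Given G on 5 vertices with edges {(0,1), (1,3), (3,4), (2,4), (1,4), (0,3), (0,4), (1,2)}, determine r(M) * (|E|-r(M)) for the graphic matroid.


r(M) = |V| - c = 5 - 1 = 4.
nullity = |E| - r(M) = 8 - 4 = 4.
Product = 4 * 4 = 16.

16


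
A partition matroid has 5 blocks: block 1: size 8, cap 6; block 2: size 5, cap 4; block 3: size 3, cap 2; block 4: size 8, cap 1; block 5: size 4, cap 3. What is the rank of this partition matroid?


Rank of a partition matroid = sum of min(|Si|, ci) for each block.
= min(8,6) + min(5,4) + min(3,2) + min(8,1) + min(4,3)
= 6 + 4 + 2 + 1 + 3
= 16.

16


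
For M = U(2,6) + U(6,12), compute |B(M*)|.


(M1+M2)* = M1* + M2*.
M1* = U(4,6), bases: C(6,4) = 15.
M2* = U(6,12), bases: C(12,6) = 924.
|B(M*)| = 15 * 924 = 13860.

13860


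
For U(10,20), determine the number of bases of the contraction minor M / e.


Contracting e from U(10,20) gives U(9,19).
Bases of U(9,19) = C(19,9) = 92378.

92378


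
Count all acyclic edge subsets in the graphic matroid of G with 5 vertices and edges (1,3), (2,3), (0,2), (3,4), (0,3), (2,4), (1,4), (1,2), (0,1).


An independent set in a graphic matroid is an acyclic edge subset.
G has 5 vertices and 9 edges.
Enumerate all 2^9 = 512 subsets, checking for acyclicity.
Total independent sets = 198.

198


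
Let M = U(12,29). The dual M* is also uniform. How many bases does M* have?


The dual of U(r,n) is U(n-r, n) = U(17,29).
Bases of U(17,29) are all (17)-element subsets.
|B(M*)| = C(29,17) = 29! / (17! * 12!) = 51895935.

51895935


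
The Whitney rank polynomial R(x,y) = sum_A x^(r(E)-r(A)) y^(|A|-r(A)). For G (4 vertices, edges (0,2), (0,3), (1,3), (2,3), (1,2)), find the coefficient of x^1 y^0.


R(x,y) = sum over A in 2^E of x^(r(E)-r(A)) * y^(|A|-r(A)).
G has 4 vertices, 5 edges. r(E) = 3.
Enumerate all 2^5 = 32 subsets.
Count subsets with r(E)-r(A)=1 and |A|-r(A)=0: 10.

10


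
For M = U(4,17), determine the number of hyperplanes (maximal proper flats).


Hyperplanes of U(4,17) are flats of rank 3.
In a uniform matroid, these are exactly the (3)-element subsets.
Count = C(17,3) = 17! / (3! * 14!) = 680.

680


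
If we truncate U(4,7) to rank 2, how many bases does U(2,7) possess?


Truncating U(4,7) to rank 2 gives U(2,7).
Bases of U(2,7) are all 2-element subsets of 7 elements.
Number of bases = (7 choose 2) = 21.

21


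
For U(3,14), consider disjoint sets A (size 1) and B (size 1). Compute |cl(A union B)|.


|A union B| = 1 + 1 = 2 (disjoint).
In U(3,14), cl(S) = S if |S| < 3, else cl(S) = E.
Since 2 < 3, cl(A union B) = A union B.
|cl(A union B)| = 2.

2


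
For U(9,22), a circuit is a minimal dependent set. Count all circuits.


In U(9,22), circuits are the (10)-element subsets.
Any set of 10 elements is dependent, and removing any one element gives
an independent set of size 9, so it is a minimal dependent set.
Number of circuits = C(22,10) = 646646.

646646


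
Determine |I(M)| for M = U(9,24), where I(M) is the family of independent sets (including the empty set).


Independent sets of U(9,24) are all subsets of size <= 9.
Count = (24 choose 0) + (24 choose 1) + (24 choose 2) + (24 choose 3) + (24 choose 4) + (24 choose 5) + (24 choose 6) + (24 choose 7) + (24 choose 8) + (24 choose 9)
     = 1 + 24 + 276 + 2024 + 10626 + 42504 + 134596 + 346104 + 735471 + 1307504
     = 2579130.

2579130


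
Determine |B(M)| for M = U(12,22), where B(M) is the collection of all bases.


Bases of U(12,22) are all 12-element subsets of the 22-element ground set.
Number of bases = C(22,12).
(22 choose 12) = 646646.

646646


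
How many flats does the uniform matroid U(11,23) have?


Flats of U(11,23): every subset of size < 11 is a flat, plus E itself.
Count = C(23,0) + C(23,1) + C(23,2) + C(23,3) + C(23,4) + C(23,5) + C(23,6) + C(23,7) + C(23,8) + C(23,9) + C(23,10) + 1
     = 1 + 23 + 253 + 1771 + 8855 + 33649 + 100947 + 245157 + 490314 + 817190 + 1144066 + 1
     = 2842227.

2842227


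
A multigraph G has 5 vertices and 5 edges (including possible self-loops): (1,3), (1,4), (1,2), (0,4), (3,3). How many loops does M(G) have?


In a graphic matroid, a loop is a self-loop edge (u,u) with rank 0.
Examining all 5 edges for self-loops...
Self-loops found: (3,3)
Number of loops = 1.

1


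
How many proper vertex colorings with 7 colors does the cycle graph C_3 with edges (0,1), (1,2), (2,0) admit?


P(C_3, k) = (k-1)^3 + (-1)^3*(k-1).
P(7) = (6)^3 - 6
= 216 - 6 = 210.

210


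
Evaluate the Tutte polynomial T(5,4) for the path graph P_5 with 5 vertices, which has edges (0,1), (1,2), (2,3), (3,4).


A path on 5 vertices is a tree with 4 edges.
T(x,y) = x^(4) for any tree.
T(5,4) = 5^4 = 625.

625


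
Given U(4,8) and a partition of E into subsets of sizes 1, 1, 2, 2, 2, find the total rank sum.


r(Ai) = min(|Ai|, 4) for each part.
Sum = min(1,4) + min(1,4) + min(2,4) + min(2,4) + min(2,4)
    = 1 + 1 + 2 + 2 + 2
    = 8.

8


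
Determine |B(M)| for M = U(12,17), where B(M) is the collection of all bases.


Bases of U(12,17) are all 12-element subsets of the 17-element ground set.
Number of bases = C(17,12).
C(17,12) = 6188.

6188


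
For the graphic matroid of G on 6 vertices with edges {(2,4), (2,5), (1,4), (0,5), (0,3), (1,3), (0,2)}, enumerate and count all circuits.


A circuit in a graphic matroid = edge set of a simple cycle.
G has 6 vertices and 7 edges.
Enumerating all minimal edge subsets forming cycles...
Total circuits found: 3.

3


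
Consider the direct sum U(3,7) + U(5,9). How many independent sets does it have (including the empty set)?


For a direct sum, |I(M1+M2)| = |I(M1)| * |I(M2)|.
|I(U(3,7))| = sum C(7,k) for k=0..3 = 64.
|I(U(5,9))| = sum C(9,k) for k=0..5 = 382.
Total = 64 * 382 = 24448.

24448


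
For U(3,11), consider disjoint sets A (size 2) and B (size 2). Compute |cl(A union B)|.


|A union B| = 2 + 2 = 4 (disjoint).
In U(3,11), cl(S) = S if |S| < 3, else cl(S) = E.
Since 4 >= 3, cl(A union B) = E.
|cl(A union B)| = 11.

11


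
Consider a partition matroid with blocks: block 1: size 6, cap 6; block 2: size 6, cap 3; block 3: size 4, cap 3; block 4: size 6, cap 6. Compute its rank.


Rank of a partition matroid = sum of min(|Si|, ci) for each block.
= min(6,6) + min(6,3) + min(4,3) + min(6,6)
= 6 + 3 + 3 + 6
= 18.

18


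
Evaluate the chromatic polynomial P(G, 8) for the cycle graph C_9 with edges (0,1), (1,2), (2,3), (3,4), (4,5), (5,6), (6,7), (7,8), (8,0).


P(C_9, k) = (k-1)^9 + (-1)^9*(k-1).
P(8) = (7)^9 - 7
= 40353607 - 7 = 40353600.

40353600


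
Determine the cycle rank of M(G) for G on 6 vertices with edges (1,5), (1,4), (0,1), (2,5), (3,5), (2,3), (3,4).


Cycle rank (nullity) = |E| - r(M) = |E| - (|V| - c).
|E| = 7, |V| = 6, c = 1.
Nullity = 7 - (6 - 1) = 7 - 5 = 2.

2


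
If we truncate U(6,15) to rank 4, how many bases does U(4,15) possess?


Truncating U(6,15) to rank 4 gives U(4,15).
Bases of U(4,15) are all 4-element subsets of 15 elements.
Number of bases = C(15,4) = 15! / (4! * 11!) = 1365.

1365


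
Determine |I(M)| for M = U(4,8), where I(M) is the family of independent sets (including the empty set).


Independent sets of U(4,8) are all subsets of size <= 4.
Count = C(8,0) + C(8,1) + C(8,2) + C(8,3) + C(8,4)
     = 1 + 8 + 28 + 56 + 70
     = 163.

163


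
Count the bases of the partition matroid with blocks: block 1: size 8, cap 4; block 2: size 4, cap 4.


A basis picks exactly ci elements from block i.
Number of bases = product of C(|Si|, ci).
= C(8,4) * C(4,4)
= 70 * 1
= 70.

70


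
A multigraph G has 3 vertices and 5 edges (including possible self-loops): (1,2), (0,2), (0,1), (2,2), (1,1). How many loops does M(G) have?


In a graphic matroid, a loop is a self-loop edge (u,u) with rank 0.
Examining all 5 edges for self-loops...
Self-loops found: (2,2), (1,1)
Number of loops = 2.

2


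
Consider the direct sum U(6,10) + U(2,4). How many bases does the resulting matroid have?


Bases of a direct sum M1 + M2: |B| = |B(M1)| * |B(M2)|.
|B(U(6,10))| = C(10,6) = 210.
|B(U(2,4))| = C(4,2) = 6.
Total bases = 210 * 6 = 1260.

1260


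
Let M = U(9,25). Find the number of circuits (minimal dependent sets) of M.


In U(9,25), circuits are the (10)-element subsets.
Any set of 10 elements is dependent, and removing any one element gives
an independent set of size 9, so it is a minimal dependent set.
Number of circuits = C(25,10) = 25! / (10! * 15!) = 3268760.

3268760


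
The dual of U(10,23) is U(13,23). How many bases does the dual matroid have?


The dual of U(r,n) is U(n-r, n) = U(13,23).
Bases of U(13,23) are all (13)-element subsets.
|B(M*)| = C(23,13) = 23! / (13! * 10!) = 1144066.

1144066


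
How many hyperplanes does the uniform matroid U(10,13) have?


Hyperplanes of U(10,13) are flats of rank 9.
In a uniform matroid, these are exactly the (9)-element subsets.
Count = C(13,9) = 715.

715


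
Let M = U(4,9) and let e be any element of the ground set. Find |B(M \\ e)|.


Deleting e from U(4,9) gives U(4,8) since n > r.
Bases of U(4,8) = C(8,4) = (8 * 7 * 6 * 5) / (1 * 2 * 3 * 4) = 70.

70


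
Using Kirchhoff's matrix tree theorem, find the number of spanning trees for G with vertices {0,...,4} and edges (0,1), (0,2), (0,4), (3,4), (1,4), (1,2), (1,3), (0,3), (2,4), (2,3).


By Kirchhoff's matrix tree theorem, the number of spanning trees equals
the determinant of any cofactor of the Laplacian matrix L.
G has 5 vertices and 10 edges.
Computing the (4 x 4) cofactor determinant gives 125.

125


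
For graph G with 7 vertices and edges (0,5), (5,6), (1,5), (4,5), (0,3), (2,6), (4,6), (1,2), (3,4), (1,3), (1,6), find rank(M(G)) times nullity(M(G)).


r(M) = |V| - c = 7 - 1 = 6.
nullity = |E| - r(M) = 11 - 6 = 5.
Product = 6 * 5 = 30.

30


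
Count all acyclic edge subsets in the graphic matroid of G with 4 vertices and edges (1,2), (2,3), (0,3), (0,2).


An independent set in a graphic matroid is an acyclic edge subset.
G has 4 vertices and 4 edges.
Enumerate all 2^4 = 16 subsets, checking for acyclicity.
Total independent sets = 14.

14


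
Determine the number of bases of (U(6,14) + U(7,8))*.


(M1+M2)* = M1* + M2*.
M1* = U(8,14), bases: C(14,8) = 3003.
M2* = U(1,8), bases: C(8,1) = 8.
|B(M*)| = 3003 * 8 = 24024.

24024


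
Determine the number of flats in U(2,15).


Flats of U(2,15): every subset of size < 2 is a flat, plus E itself.
Count = (15 choose 0) + (15 choose 1) + 1
     = 1 + 15 + 1
     = 17.

17


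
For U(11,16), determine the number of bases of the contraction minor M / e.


Contracting e from U(11,16) gives U(10,15).
Bases of U(10,15) = C(15,10) = 15! / (10! * 5!) = 3003.

3003


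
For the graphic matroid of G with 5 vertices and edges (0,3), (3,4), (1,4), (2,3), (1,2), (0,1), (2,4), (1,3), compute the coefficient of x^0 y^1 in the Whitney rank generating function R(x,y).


R(x,y) = sum over A in 2^E of x^(r(E)-r(A)) * y^(|A|-r(A)).
G has 5 vertices, 8 edges. r(E) = 4.
Enumerate all 2^8 = 256 subsets.
Count subsets with r(E)-r(A)=0 and |A|-r(A)=1: 48.

48


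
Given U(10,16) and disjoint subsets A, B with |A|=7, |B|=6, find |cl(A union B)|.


|A union B| = 7 + 6 = 13 (disjoint).
In U(10,16), cl(S) = S if |S| < 10, else cl(S) = E.
Since 13 >= 10, cl(A union B) = E.
|cl(A union B)| = 16.

16


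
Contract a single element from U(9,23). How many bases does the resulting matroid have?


Contracting e from U(9,23) gives U(8,22).
Bases of U(8,22) = C(22,8) = 319770.

319770


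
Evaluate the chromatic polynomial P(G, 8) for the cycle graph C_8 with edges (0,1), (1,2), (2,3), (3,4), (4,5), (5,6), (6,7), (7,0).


P(C_8, k) = (k-1)^8 + (-1)^8*(k-1).
P(8) = (7)^8 + 7
= 5764801 + 7 = 5764808.

5764808


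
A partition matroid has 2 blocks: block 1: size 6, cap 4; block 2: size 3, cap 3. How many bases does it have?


A basis picks exactly ci elements from block i.
Number of bases = product of C(|Si|, ci).
= C(6,4) * C(3,3)
= 15 * 1
= 15.

15


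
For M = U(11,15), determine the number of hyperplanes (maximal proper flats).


Hyperplanes of U(11,15) are flats of rank 10.
In a uniform matroid, these are exactly the (10)-element subsets.
Count = C(15,10) = 15! / (10! * 5!) = 3003.

3003


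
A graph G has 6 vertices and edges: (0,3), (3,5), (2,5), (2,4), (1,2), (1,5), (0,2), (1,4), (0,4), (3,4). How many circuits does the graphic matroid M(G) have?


A circuit in a graphic matroid = edge set of a simple cycle.
G has 6 vertices and 10 edges.
Enumerating all minimal edge subsets forming cycles...
Total circuits found: 23.

23


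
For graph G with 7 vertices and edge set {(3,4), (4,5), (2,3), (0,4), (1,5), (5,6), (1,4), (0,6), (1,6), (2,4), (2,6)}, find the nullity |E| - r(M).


Cycle rank (nullity) = |E| - r(M) = |E| - (|V| - c).
|E| = 11, |V| = 7, c = 1.
Nullity = 11 - (7 - 1) = 11 - 6 = 5.

5


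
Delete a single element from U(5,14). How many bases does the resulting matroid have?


Deleting e from U(5,14) gives U(5,13) since n > r.
Bases of U(5,13) = C(13,5) = 1287.

1287


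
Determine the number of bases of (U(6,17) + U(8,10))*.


(M1+M2)* = M1* + M2*.
M1* = U(11,17), bases: C(17,11) = 12376.
M2* = U(2,10), bases: C(10,2) = 45.
|B(M*)| = 12376 * 45 = 556920.

556920


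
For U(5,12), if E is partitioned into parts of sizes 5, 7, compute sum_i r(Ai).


r(Ai) = min(|Ai|, 5) for each part.
Sum = min(5,5) + min(7,5)
    = 5 + 5
    = 10.

10


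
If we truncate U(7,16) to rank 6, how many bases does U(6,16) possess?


Truncating U(7,16) to rank 6 gives U(6,16).
Bases of U(6,16) are all 6-element subsets of 16 elements.
Number of bases = C(16,6) = 8008.

8008


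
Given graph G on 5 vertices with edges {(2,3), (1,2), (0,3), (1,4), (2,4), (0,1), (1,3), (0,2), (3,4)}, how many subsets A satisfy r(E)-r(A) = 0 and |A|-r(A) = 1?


R(x,y) = sum over A in 2^E of x^(r(E)-r(A)) * y^(|A|-r(A)).
G has 5 vertices, 9 edges. r(E) = 4.
Enumerate all 2^9 = 512 subsets.
Count subsets with r(E)-r(A)=0 and |A|-r(A)=1: 111.

111


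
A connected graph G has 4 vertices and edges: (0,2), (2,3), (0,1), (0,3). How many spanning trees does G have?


By Kirchhoff's matrix tree theorem, the number of spanning trees equals
the determinant of any cofactor of the Laplacian matrix L.
G has 4 vertices and 4 edges.
Computing the (3 x 3) cofactor determinant gives 3.

3


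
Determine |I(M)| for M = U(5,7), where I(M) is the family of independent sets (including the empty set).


Independent sets of U(5,7) are all subsets of size <= 5.
Count = C(7,0) + C(7,1) + C(7,2) + C(7,3) + C(7,4) + C(7,5)
     = 1 + 7 + 21 + 35 + 35 + 21
     = 120.

120


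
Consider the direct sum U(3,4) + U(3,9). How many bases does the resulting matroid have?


Bases of a direct sum M1 + M2: |B| = |B(M1)| * |B(M2)|.
|B(U(3,4))| = C(4,3) = 4.
|B(U(3,9))| = C(9,3) = 84.
Total bases = 4 * 84 = 336.

336


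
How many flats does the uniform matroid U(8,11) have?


Flats of U(8,11): every subset of size < 8 is a flat, plus E itself.
Count = (11 choose 0) + (11 choose 1) + (11 choose 2) + (11 choose 3) + (11 choose 4) + (11 choose 5) + (11 choose 6) + (11 choose 7) + 1
     = 1 + 11 + 55 + 165 + 330 + 462 + 462 + 330 + 1
     = 1817.

1817


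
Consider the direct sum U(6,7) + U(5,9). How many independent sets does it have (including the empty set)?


For a direct sum, |I(M1+M2)| = |I(M1)| * |I(M2)|.
|I(U(6,7))| = sum C(7,k) for k=0..6 = 127.
|I(U(5,9))| = sum C(9,k) for k=0..5 = 382.
Total = 127 * 382 = 48514.

48514


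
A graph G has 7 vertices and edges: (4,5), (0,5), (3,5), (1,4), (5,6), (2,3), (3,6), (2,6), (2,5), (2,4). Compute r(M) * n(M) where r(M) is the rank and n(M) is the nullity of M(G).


r(M) = |V| - c = 7 - 1 = 6.
nullity = |E| - r(M) = 10 - 6 = 4.
Product = 6 * 4 = 24.

24


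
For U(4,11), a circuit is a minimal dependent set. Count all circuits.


In U(4,11), circuits are the (5)-element subsets.
Any set of 5 elements is dependent, and removing any one element gives
an independent set of size 4, so it is a minimal dependent set.
Number of circuits = (11 choose 5) = 462.

462


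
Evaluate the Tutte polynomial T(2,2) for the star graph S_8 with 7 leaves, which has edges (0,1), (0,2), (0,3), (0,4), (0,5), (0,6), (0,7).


A star on 8 vertices is a tree with 7 edges.
T(x,y) = x^(7) for any tree.
T(2,2) = 2^7 = 128.

128


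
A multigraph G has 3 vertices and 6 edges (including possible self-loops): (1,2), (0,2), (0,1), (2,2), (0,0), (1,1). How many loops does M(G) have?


In a graphic matroid, a loop is a self-loop edge (u,u) with rank 0.
Examining all 6 edges for self-loops...
Self-loops found: (2,2), (0,0), (1,1)
Number of loops = 3.

3


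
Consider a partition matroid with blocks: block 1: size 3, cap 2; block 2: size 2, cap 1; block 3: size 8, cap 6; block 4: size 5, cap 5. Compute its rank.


Rank of a partition matroid = sum of min(|Si|, ci) for each block.
= min(3,2) + min(2,1) + min(8,6) + min(5,5)
= 2 + 1 + 6 + 5
= 14.

14


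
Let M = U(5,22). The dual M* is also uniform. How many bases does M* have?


The dual of U(r,n) is U(n-r, n) = U(17,22).
Bases of U(17,22) are all (17)-element subsets.
|B(M*)| = (22 choose 17) = 26334.

26334


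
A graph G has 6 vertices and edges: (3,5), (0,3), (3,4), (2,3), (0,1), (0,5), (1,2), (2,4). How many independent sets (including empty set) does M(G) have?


An independent set in a graphic matroid is an acyclic edge subset.
G has 6 vertices and 8 edges.
Enumerate all 2^8 = 256 subsets, checking for acyclicity.
Total independent sets = 180.

180


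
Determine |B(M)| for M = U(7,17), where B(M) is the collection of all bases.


Bases of U(7,17) are all 7-element subsets of the 17-element ground set.
Number of bases = C(17,7).
C(17,7) = 19448.

19448


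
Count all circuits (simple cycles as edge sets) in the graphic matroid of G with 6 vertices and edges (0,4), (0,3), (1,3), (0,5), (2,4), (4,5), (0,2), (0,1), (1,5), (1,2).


A circuit in a graphic matroid = edge set of a simple cycle.
G has 6 vertices and 10 edges.
Enumerating all minimal edge subsets forming cycles...
Total circuits found: 20.

20


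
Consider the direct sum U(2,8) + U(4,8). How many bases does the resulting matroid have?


Bases of a direct sum M1 + M2: |B| = |B(M1)| * |B(M2)|.
|B(U(2,8))| = C(8,2) = 28.
|B(U(4,8))| = C(8,4) = 70.
Total bases = 28 * 70 = 1960.

1960


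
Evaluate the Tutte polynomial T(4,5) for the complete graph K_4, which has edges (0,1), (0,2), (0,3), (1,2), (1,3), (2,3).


T(K_4; x,y) = x^3 + 3x^2 + 4xy + 2x + y^3 + 3y^2 + 2y.
Substituting x=4, y=5:
= 64 + 48 + 80 + 8 + 125 + 75 + 10
= 410.

410


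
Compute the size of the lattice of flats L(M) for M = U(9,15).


Flats of U(9,15): every subset of size < 9 is a flat, plus E itself.
Count = C(15,0) + C(15,1) + C(15,2) + C(15,3) + C(15,4) + C(15,5) + C(15,6) + C(15,7) + C(15,8) + 1
     = 1 + 15 + 105 + 455 + 1365 + 3003 + 5005 + 6435 + 6435 + 1
     = 22820.

22820


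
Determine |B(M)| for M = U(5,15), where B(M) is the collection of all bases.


Bases of U(5,15) are all 5-element subsets of the 15-element ground set.
Number of bases = C(15,5).
C(15,5) = 15! / (5! * 10!) = 3003.

3003


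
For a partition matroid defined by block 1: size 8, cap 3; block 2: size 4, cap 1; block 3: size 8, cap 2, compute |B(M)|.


A basis picks exactly ci elements from block i.
Number of bases = product of C(|Si|, ci).
= C(8,3) * C(4,1) * C(8,2)
= 56 * 4 * 28
= 6272.

6272


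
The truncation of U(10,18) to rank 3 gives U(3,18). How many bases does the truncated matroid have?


Truncating U(10,18) to rank 3 gives U(3,18).
Bases of U(3,18) are all 3-element subsets of 18 elements.
Number of bases = C(18,3) = 18! / (3! * 15!) = 816.

816


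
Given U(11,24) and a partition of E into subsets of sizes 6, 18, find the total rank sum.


r(Ai) = min(|Ai|, 11) for each part.
Sum = min(6,11) + min(18,11)
    = 6 + 11
    = 17.

17


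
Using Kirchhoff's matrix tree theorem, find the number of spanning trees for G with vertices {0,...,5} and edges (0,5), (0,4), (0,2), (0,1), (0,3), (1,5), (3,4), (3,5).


By Kirchhoff's matrix tree theorem, the number of spanning trees equals
the determinant of any cofactor of the Laplacian matrix L.
G has 6 vertices and 8 edges.
Computing the (5 x 5) cofactor determinant gives 21.

21


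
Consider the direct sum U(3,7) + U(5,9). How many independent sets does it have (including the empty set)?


For a direct sum, |I(M1+M2)| = |I(M1)| * |I(M2)|.
|I(U(3,7))| = sum C(7,k) for k=0..3 = 64.
|I(U(5,9))| = sum C(9,k) for k=0..5 = 382.
Total = 64 * 382 = 24448.

24448


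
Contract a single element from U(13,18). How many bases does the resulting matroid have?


Contracting e from U(13,18) gives U(12,17).
Bases of U(12,17) = C(17,12) = 17! / (12! * 5!) = 6188.

6188


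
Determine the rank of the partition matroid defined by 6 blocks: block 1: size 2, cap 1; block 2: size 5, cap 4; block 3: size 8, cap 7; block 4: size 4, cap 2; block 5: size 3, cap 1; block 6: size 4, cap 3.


Rank of a partition matroid = sum of min(|Si|, ci) for each block.
= min(2,1) + min(5,4) + min(8,7) + min(4,2) + min(3,1) + min(4,3)
= 1 + 4 + 7 + 2 + 1 + 3
= 18.

18


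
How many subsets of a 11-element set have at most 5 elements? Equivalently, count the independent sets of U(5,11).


Independent sets of U(5,11) are all subsets of size <= 5.
Count = (11 choose 0) + (11 choose 1) + (11 choose 2) + (11 choose 3) + (11 choose 4) + (11 choose 5)
     = 1 + 11 + 55 + 165 + 330 + 462
     = 1024.

1024


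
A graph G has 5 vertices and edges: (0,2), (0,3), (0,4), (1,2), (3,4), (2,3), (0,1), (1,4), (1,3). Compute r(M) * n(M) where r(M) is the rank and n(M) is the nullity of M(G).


r(M) = |V| - c = 5 - 1 = 4.
nullity = |E| - r(M) = 9 - 4 = 5.
Product = 4 * 5 = 20.

20


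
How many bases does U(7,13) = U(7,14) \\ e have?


Deleting e from U(7,14) gives U(7,13) since n > r.
Bases of U(7,13) = C(13,7) = 13! / (7! * 6!) = 1716.

1716


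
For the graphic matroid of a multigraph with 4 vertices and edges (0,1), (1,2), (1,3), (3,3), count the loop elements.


In a graphic matroid, a loop is a self-loop edge (u,u) with rank 0.
Examining all 4 edges for self-loops...
Self-loops found: (3,3)
Number of loops = 1.

1


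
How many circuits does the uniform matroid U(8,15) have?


In U(8,15), circuits are the (9)-element subsets.
Any set of 9 elements is dependent, and removing any one element gives
an independent set of size 8, so it is a minimal dependent set.
Number of circuits = C(15,9) = 5005.

5005


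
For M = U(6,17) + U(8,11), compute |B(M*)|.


(M1+M2)* = M1* + M2*.
M1* = U(11,17), bases: C(17,11) = 12376.
M2* = U(3,11), bases: C(11,3) = 165.
|B(M*)| = 12376 * 165 = 2042040.

2042040


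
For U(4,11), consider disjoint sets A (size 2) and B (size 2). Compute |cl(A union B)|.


|A union B| = 2 + 2 = 4 (disjoint).
In U(4,11), cl(S) = S if |S| < 4, else cl(S) = E.
Since 4 >= 4, cl(A union B) = E.
|cl(A union B)| = 11.

11


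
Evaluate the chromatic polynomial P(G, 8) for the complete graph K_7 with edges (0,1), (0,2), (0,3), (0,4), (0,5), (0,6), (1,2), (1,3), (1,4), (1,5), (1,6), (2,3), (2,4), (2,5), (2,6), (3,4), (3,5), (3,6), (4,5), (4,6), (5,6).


P(K_7, k) = k(k-1)(k-2)...(k-6).
P(8) = (8) * (7) * (6) * (5) * (4) * (3) * (2) = 40320.

40320


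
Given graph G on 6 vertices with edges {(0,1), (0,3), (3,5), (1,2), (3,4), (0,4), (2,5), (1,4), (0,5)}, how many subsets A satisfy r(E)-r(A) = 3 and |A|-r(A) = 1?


R(x,y) = sum over A in 2^E of x^(r(E)-r(A)) * y^(|A|-r(A)).
G has 6 vertices, 9 edges. r(E) = 5.
Enumerate all 2^9 = 512 subsets.
Count subsets with r(E)-r(A)=3 and |A|-r(A)=1: 3.

3


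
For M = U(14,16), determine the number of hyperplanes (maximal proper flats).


Hyperplanes of U(14,16) are flats of rank 13.
In a uniform matroid, these are exactly the (13)-element subsets.
Count = C(16,13) = 16! / (13! * 3!) = 560.

560


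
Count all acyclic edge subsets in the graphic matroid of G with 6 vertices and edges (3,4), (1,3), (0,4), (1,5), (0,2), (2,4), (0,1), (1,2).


An independent set in a graphic matroid is an acyclic edge subset.
G has 6 vertices and 8 edges.
Enumerate all 2^8 = 256 subsets, checking for acyclicity.
Total independent sets = 172.

172


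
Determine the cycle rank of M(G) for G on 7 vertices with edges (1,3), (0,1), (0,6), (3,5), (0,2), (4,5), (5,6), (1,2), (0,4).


Cycle rank (nullity) = |E| - r(M) = |E| - (|V| - c).
|E| = 9, |V| = 7, c = 1.
Nullity = 9 - (7 - 1) = 9 - 6 = 3.

3


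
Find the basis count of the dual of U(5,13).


The dual of U(r,n) is U(n-r, n) = U(8,13).
Bases of U(8,13) are all (8)-element subsets.
|B(M*)| = (13 choose 8) = 1287.

1287


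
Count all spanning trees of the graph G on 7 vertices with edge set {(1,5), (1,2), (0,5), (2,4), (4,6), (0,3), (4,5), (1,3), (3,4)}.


By Kirchhoff's matrix tree theorem, the number of spanning trees equals
the determinant of any cofactor of the Laplacian matrix L.
G has 7 vertices and 9 edges.
Computing the (6 x 6) cofactor determinant gives 36.

36


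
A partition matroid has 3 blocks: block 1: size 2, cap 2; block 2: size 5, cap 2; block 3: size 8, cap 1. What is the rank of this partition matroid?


Rank of a partition matroid = sum of min(|Si|, ci) for each block.
= min(2,2) + min(5,2) + min(8,1)
= 2 + 2 + 1
= 5.

5


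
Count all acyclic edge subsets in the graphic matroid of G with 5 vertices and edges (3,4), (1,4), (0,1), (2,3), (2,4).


An independent set in a graphic matroid is an acyclic edge subset.
G has 5 vertices and 5 edges.
Enumerate all 2^5 = 32 subsets, checking for acyclicity.
Total independent sets = 28.

28


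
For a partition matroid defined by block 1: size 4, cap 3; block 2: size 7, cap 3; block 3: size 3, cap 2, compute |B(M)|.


A basis picks exactly ci elements from block i.
Number of bases = product of C(|Si|, ci).
= C(4,3) * C(7,3) * C(3,2)
= 4 * 35 * 3
= 420.

420


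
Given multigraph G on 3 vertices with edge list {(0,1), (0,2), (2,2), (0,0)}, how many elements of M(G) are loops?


In a graphic matroid, a loop is a self-loop edge (u,u) with rank 0.
Examining all 4 edges for self-loops...
Self-loops found: (2,2), (0,0)
Number of loops = 2.

2


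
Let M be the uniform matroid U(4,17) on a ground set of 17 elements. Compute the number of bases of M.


Bases of U(4,17) are all 4-element subsets of the 17-element ground set.
Number of bases = C(17,4).
(17 choose 4) = 2380.

2380


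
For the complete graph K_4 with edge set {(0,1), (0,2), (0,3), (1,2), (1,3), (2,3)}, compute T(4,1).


T(K_4; x,y) = x^3 + 3x^2 + 4xy + 2x + y^3 + 3y^2 + 2y.
Substituting x=4, y=1:
= 64 + 48 + 16 + 8 + 1 + 3 + 2
= 142.

142


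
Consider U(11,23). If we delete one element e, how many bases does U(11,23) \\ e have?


Deleting e from U(11,23) gives U(11,22) since n > r.
Bases of U(11,22) = (22 choose 11) = 705432.

705432


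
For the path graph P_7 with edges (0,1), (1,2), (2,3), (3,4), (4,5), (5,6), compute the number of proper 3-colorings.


P(P_7, k) = k * (k-1)^(6).
P(3) = 3 * 2^6 = 3 * 64 = 192.

192


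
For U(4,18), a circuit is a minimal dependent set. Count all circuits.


In U(4,18), circuits are the (5)-element subsets.
Any set of 5 elements is dependent, and removing any one element gives
an independent set of size 4, so it is a minimal dependent set.
Number of circuits = C(18,5) = 8568.

8568


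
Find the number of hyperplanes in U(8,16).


Hyperplanes of U(8,16) are flats of rank 7.
In a uniform matroid, these are exactly the (7)-element subsets.
Count = C(16,7) = 16! / (7! * 9!) = 11440.

11440


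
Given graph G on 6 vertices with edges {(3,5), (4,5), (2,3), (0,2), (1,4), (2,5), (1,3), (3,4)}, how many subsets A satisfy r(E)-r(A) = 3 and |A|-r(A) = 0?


R(x,y) = sum over A in 2^E of x^(r(E)-r(A)) * y^(|A|-r(A)).
G has 6 vertices, 8 edges. r(E) = 5.
Enumerate all 2^8 = 256 subsets.
Count subsets with r(E)-r(A)=3 and |A|-r(A)=0: 28.

28


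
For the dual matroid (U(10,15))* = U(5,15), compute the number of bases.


The dual of U(r,n) is U(n-r, n) = U(5,15).
Bases of U(5,15) are all (5)-element subsets.
|B(M*)| = (15 choose 5) = 3003.

3003


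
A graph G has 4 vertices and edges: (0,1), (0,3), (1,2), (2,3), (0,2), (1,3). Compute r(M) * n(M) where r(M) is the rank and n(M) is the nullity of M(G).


r(M) = |V| - c = 4 - 1 = 3.
nullity = |E| - r(M) = 6 - 3 = 3.
Product = 3 * 3 = 9.

9


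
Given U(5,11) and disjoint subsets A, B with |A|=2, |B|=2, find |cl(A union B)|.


|A union B| = 2 + 2 = 4 (disjoint).
In U(5,11), cl(S) = S if |S| < 5, else cl(S) = E.
Since 4 < 5, cl(A union B) = A union B.
|cl(A union B)| = 4.

4


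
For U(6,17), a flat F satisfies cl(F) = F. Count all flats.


Flats of U(6,17): every subset of size < 6 is a flat, plus E itself.
Count = C(17,0) + C(17,1) + C(17,2) + C(17,3) + C(17,4) + C(17,5) + 1
     = 1 + 17 + 136 + 680 + 2380 + 6188 + 1
     = 9403.

9403


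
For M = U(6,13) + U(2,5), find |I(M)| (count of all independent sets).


For a direct sum, |I(M1+M2)| = |I(M1)| * |I(M2)|.
|I(U(6,13))| = sum C(13,k) for k=0..6 = 4096.
|I(U(2,5))| = sum C(5,k) for k=0..2 = 16.
Total = 4096 * 16 = 65536.

65536


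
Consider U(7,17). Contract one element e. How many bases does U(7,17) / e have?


Contracting e from U(7,17) gives U(6,16).
Bases of U(6,16) = C(16,6) = 8008.

8008


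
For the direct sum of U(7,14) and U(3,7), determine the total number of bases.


Bases of a direct sum M1 + M2: |B| = |B(M1)| * |B(M2)|.
|B(U(7,14))| = C(14,7) = 3432.
|B(U(3,7))| = C(7,3) = 35.
Total bases = 3432 * 35 = 120120.

120120


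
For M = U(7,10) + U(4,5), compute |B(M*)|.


(M1+M2)* = M1* + M2*.
M1* = U(3,10), bases: C(10,3) = 120.
M2* = U(1,5), bases: C(5,1) = 5.
|B(M*)| = 120 * 5 = 600.

600


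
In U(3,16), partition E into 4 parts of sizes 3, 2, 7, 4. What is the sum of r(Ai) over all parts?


r(Ai) = min(|Ai|, 3) for each part.
Sum = min(3,3) + min(2,3) + min(7,3) + min(4,3)
    = 3 + 2 + 3 + 3
    = 11.

11


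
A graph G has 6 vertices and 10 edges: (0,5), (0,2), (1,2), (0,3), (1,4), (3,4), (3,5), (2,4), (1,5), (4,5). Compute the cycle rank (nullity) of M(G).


Cycle rank (nullity) = |E| - r(M) = |E| - (|V| - c).
|E| = 10, |V| = 6, c = 1.
Nullity = 10 - (6 - 1) = 10 - 5 = 5.

5


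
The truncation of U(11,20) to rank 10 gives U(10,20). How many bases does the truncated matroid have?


Truncating U(11,20) to rank 10 gives U(10,20).
Bases of U(10,20) are all 10-element subsets of 20 elements.
Number of bases = C(20,10) = 184756.

184756


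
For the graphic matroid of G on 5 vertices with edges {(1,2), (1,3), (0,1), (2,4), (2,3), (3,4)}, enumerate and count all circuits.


A circuit in a graphic matroid = edge set of a simple cycle.
G has 5 vertices and 6 edges.
Enumerating all minimal edge subsets forming cycles...
Total circuits found: 3.

3


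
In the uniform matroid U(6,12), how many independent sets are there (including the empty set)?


Independent sets of U(6,12) are all subsets of size <= 6.
Count = C(12,0) + C(12,1) + C(12,2) + C(12,3) + C(12,4) + C(12,5) + C(12,6)
     = 1 + 12 + 66 + 220 + 495 + 792 + 924
     = 2510.

2510


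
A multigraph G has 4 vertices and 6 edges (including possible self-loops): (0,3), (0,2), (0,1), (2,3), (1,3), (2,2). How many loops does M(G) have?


In a graphic matroid, a loop is a self-loop edge (u,u) with rank 0.
Examining all 6 edges for self-loops...
Self-loops found: (2,2)
Number of loops = 1.

1


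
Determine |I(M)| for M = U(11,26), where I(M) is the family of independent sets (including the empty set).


Independent sets of U(11,26) are all subsets of size <= 11.
Count = C(26,0) + C(26,1) + C(26,2) + C(26,3) + C(26,4) + C(26,5) + C(26,6) + C(26,7) + C(26,8) + C(26,9) + C(26,10) + C(26,11)
     = 1 + 26 + 325 + 2600 + 14950 + 65780 + 230230 + 657800 + 1562275 + 3124550 + 5311735 + 7726160
     = 18696432.

18696432


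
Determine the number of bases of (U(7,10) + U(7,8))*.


(M1+M2)* = M1* + M2*.
M1* = U(3,10), bases: C(10,3) = 120.
M2* = U(1,8), bases: C(8,1) = 8.
|B(M*)| = 120 * 8 = 960.

960


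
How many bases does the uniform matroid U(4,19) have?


Bases of U(4,19) are all 4-element subsets of the 19-element ground set.
Number of bases = C(19,4).
C(19,4) = 19! / (4! * 15!) = 3876.

3876


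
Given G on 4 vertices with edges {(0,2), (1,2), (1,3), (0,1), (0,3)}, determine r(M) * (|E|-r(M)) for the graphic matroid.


r(M) = |V| - c = 4 - 1 = 3.
nullity = |E| - r(M) = 5 - 3 = 2.
Product = 3 * 2 = 6.

6


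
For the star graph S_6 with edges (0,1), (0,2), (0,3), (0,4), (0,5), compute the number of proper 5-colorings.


P(tree, k) = k * (k-1)^(5) for any tree on 6 vertices.
P(5) = 5 * 4^5 = 5 * 1024 = 5120.

5120


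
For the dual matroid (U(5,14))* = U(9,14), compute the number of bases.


The dual of U(r,n) is U(n-r, n) = U(9,14).
Bases of U(9,14) are all (9)-element subsets.
|B(M*)| = (14 choose 9) = 2002.

2002


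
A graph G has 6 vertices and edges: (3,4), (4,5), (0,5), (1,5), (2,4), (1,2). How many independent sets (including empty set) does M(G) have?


An independent set in a graphic matroid is an acyclic edge subset.
G has 6 vertices and 6 edges.
Enumerate all 2^6 = 64 subsets, checking for acyclicity.
Total independent sets = 60.

60
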